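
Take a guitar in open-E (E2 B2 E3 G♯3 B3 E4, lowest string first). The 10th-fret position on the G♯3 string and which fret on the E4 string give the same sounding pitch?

2

G♯3 at fret 10 is G♯3 + 10 semitones = F♯4.
The open E4 string is 8 semitones above the open G♯3, so the same pitch on the E4 string lies at fret 10 − 8 = 2.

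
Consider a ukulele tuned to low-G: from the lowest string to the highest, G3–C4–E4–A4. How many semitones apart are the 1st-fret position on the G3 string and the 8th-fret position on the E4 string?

G3 at fret 1 → G♯3 (MIDI 56); E4 at fret 8 → C5 (MIDI 72).
56 − 72 = -16, so the two pitches are 16 semitones apart, with C5 the higher.

16 semitones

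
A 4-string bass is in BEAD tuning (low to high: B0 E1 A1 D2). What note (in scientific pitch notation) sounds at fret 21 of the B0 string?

The open B0 string plus 21 semitones: B–C–C#–D–…–F#–G–G#.
The walk passes from B into C 2 times, so the octave number goes from 0 to 2.

G#2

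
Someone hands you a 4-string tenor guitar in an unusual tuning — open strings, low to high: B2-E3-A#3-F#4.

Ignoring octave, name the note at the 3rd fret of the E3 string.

Each fret is one semitone, so E3 + 3 = G.

G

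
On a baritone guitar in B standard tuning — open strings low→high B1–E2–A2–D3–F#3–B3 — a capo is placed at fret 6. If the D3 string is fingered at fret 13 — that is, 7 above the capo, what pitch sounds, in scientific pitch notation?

D#4

The capo raises the open D3 by 6 semitones to G#3; fretting 7 more gives D3 + 6 + 7 = D3 + 13 semitones = D#4.
(Also written Eb.)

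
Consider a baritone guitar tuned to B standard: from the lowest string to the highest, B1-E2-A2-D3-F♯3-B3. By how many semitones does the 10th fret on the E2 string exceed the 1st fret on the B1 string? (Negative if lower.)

E2 at fret 10 → D3 (MIDI 50); B1 at fret 1 → C2 (MIDI 36).
50 − 36 = 14, so the two pitches are 14 semitones apart.

14 semitones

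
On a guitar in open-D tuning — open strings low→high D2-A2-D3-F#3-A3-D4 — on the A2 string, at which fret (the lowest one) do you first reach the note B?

From A2, count semitones up the chromatic scale until reaching B: A–A#–B — 2 steps.

2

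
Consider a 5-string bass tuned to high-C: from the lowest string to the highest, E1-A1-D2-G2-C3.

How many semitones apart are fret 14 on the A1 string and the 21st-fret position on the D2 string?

A1 at fret 14 → B2 (MIDI 47); D2 at fret 21 → B3 (MIDI 59).
47 − 59 = -12, so the two pitches are 12 semitones apart, with B3 the higher.

12 semitones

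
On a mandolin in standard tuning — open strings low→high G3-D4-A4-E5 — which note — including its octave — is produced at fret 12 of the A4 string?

A5

The open A4 string plus 12 semitones: A–A#–B–C–…–G–G#–A.
The walk passes from B into C once, so the octave number goes from 4 to 5.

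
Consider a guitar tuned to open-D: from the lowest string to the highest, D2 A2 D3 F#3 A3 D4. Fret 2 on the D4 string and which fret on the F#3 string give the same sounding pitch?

10

Fret 2 on D4 is MIDI 62 + 2 = 64 (E4). On the F#3 string (open MIDI 54), that pitch is 64 − 54 = fret 10.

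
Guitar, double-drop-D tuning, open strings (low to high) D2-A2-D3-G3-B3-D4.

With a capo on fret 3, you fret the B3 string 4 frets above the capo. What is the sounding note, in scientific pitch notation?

The capo raises the open B3 by 3 semitones to D4; fretting 4 more gives B3 + 3 + 4 = B3 + 7 semitones = F#4.
(Also written Gb.)

F#4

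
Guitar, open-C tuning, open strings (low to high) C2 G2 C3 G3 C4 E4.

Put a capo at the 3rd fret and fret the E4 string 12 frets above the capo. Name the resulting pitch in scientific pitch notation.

G5

The capo raises the open E4 by 3 semitones to G4; fretting 12 more gives E4 + 3 + 12 = E4 + 15 semitones = G5.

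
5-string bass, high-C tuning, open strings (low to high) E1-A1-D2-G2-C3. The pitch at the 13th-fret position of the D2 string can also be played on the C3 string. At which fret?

3

Fret 13 on D2 is MIDI 38 + 13 = 51 (D♯3). On the C3 string (open MIDI 48), that pitch is 51 − 48 = fret 3.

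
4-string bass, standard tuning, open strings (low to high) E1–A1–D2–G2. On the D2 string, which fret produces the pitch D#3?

D#3 is 13 semitones above the open D2 (D–D#–E–F–…–C#–D–D#), so it sits at fret 13.

13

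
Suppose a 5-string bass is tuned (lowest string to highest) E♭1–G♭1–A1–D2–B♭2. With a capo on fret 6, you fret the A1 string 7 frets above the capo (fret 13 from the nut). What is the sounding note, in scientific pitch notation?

The capo raises the open A1 by 6 semitones to E♭2; fretting 7 more gives A1 + 6 + 7 = A1 + 13 semitones = B♭2.
(Also written A♯.)

B♭2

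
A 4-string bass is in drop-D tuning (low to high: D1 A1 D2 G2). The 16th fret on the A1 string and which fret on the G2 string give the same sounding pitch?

Fret 16 on A1 is MIDI 33 + 16 = 49 (C♯3). On the G2 string (open MIDI 43), that pitch is 49 − 43 = fret 6.

6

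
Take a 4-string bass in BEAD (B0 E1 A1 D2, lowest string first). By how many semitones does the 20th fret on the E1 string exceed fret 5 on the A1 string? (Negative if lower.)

E1 at fret 20 → C3 (MIDI 48); A1 at fret 5 → D2 (MIDI 38).
48 − 38 = 10, so the two pitches are 10 semitones apart.

10 semitones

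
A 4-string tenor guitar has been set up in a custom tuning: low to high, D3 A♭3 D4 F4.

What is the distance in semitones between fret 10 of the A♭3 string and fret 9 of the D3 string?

7 semitones

A♭3 at fret 10 → G♭4 (MIDI 66); D3 at fret 9 → B3 (MIDI 59).
66 − 59 = 7, so the two pitches are 7 semitones apart, with G♭4 the higher.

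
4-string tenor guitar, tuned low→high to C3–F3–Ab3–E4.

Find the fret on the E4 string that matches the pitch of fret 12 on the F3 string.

F3 at fret 12 is F3 + 12 semitones = F4.
The open E4 string is 11 semitones above the open F3, so the same pitch on the E4 string lies at fret 12 − 11 = 1.

1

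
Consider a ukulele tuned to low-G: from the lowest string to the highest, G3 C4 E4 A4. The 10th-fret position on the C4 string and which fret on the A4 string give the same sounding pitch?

1

C4 at fret 10 is C4 + 10 semitones = A♯4.
The open A4 string is 9 semitones above the open C4, so the same pitch on the A4 string lies at fret 10 − 9 = 1.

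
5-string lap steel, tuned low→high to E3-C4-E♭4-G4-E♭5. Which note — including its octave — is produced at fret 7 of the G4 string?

G4 is MIDI 67. Adding 7 gives 74, which is D5.

D5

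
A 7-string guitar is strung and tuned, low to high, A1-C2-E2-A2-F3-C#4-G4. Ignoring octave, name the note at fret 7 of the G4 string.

G4 is MIDI 67. Adding 7 gives 74; 74 mod 12 = 2, i.e. D.

D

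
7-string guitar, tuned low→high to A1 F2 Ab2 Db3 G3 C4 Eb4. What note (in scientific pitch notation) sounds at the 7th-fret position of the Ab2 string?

Eb3

Ab2 is MIDI 44. Adding 7 gives 51, which is Eb3.
(Equivalently spelled D#3.)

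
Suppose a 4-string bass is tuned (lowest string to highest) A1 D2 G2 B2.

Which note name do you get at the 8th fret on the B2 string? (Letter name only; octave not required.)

The open B2 string plus 8 semitones: B–C–C#–D–D#–E–F–F#–G.

G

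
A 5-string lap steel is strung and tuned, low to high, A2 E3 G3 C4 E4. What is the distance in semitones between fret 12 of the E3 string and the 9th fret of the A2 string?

E3 at fret 12 → E4 (MIDI 64); A2 at fret 9 → F#3 (MIDI 54).
64 − 54 = 10, so the two pitches are 10 semitones apart, with E4 the higher.

10 semitones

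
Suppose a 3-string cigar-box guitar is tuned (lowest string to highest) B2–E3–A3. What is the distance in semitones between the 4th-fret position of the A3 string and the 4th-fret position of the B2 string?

10 semitones

A3 at fret 4 → C#4 (MIDI 61); B2 at fret 4 → D#3 (MIDI 51).
61 − 51 = 10, so the two pitches are 10 semitones apart, with C#4 the higher.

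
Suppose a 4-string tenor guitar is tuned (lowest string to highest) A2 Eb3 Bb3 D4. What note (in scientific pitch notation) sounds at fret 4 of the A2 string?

Db3

The open A2 string plus 4 semitones: A–Bb–B–C–Db.
The walk passes from B into C once, so the octave number goes from 2 to 3.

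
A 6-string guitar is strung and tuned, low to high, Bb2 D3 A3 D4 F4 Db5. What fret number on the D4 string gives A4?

A4 is 7 semitones above the open D4 (D–Eb–E–F–Gb–G–Ab–A), so it sits at fret 7.

7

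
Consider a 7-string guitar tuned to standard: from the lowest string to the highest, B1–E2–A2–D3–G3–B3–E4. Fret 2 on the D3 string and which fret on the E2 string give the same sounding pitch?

D3 at fret 2 is D3 + 2 semitones = E3.
The open E2 string is 10 semitones below the open D3, so the same pitch on the E2 string lies at fret 2 + 10 = 12.

12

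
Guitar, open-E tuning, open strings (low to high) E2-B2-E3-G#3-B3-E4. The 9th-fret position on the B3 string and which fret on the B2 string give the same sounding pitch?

21

Fret 9 on B3 is MIDI 59 + 9 = 68 (G#4). On the B2 string (open MIDI 47), that pitch is 68 − 47 = fret 21.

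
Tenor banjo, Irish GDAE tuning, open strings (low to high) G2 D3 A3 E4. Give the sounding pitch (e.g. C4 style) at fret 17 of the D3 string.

Each fret is one semitone, so D3 + 17 = G4.

G4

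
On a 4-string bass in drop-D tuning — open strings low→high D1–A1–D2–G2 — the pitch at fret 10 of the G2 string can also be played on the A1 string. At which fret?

20

Fret 10 on G2 is MIDI 43 + 10 = 53 (F3). On the A1 string (open MIDI 33), that pitch is 53 − 33 = fret 20.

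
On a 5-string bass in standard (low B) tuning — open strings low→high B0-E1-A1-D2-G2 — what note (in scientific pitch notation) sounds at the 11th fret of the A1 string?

G#2

Each fret is one semitone, so A1 + 11 = G#2.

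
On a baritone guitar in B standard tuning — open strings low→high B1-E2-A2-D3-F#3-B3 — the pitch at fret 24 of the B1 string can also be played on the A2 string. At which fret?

B1 at fret 24 is B1 + 24 semitones = B3.
The open A2 string is 10 semitones above the open B1, so the same pitch on the A2 string lies at fret 24 − 10 = 14.

14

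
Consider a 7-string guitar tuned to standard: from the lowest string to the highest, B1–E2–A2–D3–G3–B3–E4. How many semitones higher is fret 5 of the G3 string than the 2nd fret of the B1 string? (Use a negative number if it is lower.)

G3 at fret 5 → C4 (MIDI 60); B1 at fret 2 → C#2 (MIDI 37).
60 − 37 = 23, so the two pitches are 23 semitones apart.

23 semitones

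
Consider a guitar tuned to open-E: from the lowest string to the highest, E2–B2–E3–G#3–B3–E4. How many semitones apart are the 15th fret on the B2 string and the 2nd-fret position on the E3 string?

B2 at fret 15 → D4 (MIDI 62); E3 at fret 2 → F#3 (MIDI 54).
62 − 54 = 8, so the two pitches are 8 semitones apart, with D4 the higher.

8 semitones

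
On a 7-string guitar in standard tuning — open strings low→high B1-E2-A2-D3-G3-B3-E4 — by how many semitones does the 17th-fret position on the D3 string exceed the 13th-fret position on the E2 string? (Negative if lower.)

D3 at fret 17 → G4 (MIDI 67); E2 at fret 13 → F3 (MIDI 53).
67 − 53 = 14, so the two pitches are 14 semitones apart.

14 semitones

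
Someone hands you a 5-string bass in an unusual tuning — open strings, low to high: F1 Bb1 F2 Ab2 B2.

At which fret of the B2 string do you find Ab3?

Ab3 is 9 semitones above the open B2 (B–C–Db–D–Eb–E–F–Gb–G–Ab), so it sits at fret 9.

9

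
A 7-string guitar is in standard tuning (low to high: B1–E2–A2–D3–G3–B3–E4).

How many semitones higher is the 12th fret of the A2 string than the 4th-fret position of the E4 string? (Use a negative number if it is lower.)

-11 semitones

A2 at fret 12 → A3 (MIDI 57); E4 at fret 4 → G♯4 (MIDI 68).
57 − 68 = -11, so the two pitches are 11 semitones apart.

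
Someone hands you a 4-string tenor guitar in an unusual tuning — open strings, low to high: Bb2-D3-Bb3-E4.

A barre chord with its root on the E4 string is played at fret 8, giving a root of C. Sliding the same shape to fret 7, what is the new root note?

B

Moving from fret 8 to fret 7 shifts the root by -1 semitone.
C down 1 semitone is B.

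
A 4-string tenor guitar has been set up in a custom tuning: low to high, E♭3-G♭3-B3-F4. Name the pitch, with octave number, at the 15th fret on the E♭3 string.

G♭4

Each fret is one semitone, so E♭3 + 15 = G♭4.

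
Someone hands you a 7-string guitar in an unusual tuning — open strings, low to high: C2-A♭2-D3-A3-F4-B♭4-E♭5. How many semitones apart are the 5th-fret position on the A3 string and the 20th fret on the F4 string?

A3 at fret 5 → D4 (MIDI 62); F4 at fret 20 → D♭6 (MIDI 85).
62 − 85 = -23, so the two pitches are 23 semitones apart, with D♭6 the higher.

23 semitones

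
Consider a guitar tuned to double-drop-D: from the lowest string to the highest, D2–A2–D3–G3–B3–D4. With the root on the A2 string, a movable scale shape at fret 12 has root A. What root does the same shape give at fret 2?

B

Moving from fret 12 to fret 2 shifts the root by -10 semitones.
A down 10 semitones is B.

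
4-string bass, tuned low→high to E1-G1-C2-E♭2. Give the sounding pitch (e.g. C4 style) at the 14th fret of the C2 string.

Each fret is one semitone, so C2 + 14 = D3.

D3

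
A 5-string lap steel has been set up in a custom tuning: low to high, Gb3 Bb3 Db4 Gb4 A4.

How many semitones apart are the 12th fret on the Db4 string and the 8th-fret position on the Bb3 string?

Db4 at fret 12 → Db5 (MIDI 73); Bb3 at fret 8 → Gb4 (MIDI 66).
73 − 66 = 7, so the two pitches are 7 semitones apart, with Db5 the higher.

7 semitones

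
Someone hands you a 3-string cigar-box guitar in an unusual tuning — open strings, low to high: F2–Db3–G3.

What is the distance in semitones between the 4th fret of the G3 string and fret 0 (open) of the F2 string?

18 semitones

G3 at fret 4 → B3 (MIDI 59); F2 at fret 0 → F2 (MIDI 41).
59 − 41 = 18, so the two pitches are 18 semitones apart, with B3 the higher.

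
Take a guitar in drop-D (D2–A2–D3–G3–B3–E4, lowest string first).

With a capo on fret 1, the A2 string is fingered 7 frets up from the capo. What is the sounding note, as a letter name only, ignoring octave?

The capo raises the open A2 by 1 semitone to A#2; fretting 7 more gives A2 + 1 + 7 = A2 + 8 semitones, landing on F.

F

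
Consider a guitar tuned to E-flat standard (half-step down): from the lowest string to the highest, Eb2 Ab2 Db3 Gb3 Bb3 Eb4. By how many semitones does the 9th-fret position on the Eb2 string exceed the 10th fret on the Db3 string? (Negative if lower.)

-11 semitones

Eb2 at fret 9 → C3 (MIDI 48); Db3 at fret 10 → B3 (MIDI 59).
48 − 59 = -11, so the two pitches are 11 semitones apart.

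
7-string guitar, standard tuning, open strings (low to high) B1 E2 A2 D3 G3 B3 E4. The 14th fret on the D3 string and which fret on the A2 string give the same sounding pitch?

19

D3 at fret 14 is D3 + 14 semitones = E4.
The open A2 string is 5 semitones below the open D3, so the same pitch on the A2 string lies at fret 14 + 5 = 19.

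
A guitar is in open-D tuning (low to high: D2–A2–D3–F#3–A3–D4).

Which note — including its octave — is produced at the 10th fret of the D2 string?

C3

Each fret is one semitone, so D2 + 10 = C3.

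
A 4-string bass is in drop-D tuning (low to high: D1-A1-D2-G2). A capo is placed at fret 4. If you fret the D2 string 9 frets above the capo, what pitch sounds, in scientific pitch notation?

D#3

The capo raises the open D2 by 4 semitones to F#2; fretting 9 more gives D2 + 4 + 9 = D2 + 13 semitones = D#3.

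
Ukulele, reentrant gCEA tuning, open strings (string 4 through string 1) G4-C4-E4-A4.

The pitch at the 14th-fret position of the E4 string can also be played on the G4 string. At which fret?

Fret 14 on E4 is MIDI 64 + 14 = 78 (F♯5). On the G4 string (open MIDI 67), that pitch is 78 − 67 = fret 11.

11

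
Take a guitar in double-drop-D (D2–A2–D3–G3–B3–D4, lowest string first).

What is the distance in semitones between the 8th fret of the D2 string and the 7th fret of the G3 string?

16 semitones

D2 at fret 8 → A#2 (MIDI 46); G3 at fret 7 → D4 (MIDI 62).
46 − 62 = -16, so the two pitches are 16 semitones apart, with D4 the higher.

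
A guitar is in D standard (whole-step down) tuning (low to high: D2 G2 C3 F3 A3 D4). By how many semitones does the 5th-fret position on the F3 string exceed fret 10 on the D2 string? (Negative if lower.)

F3 at fret 5 → A#3 (MIDI 58); D2 at fret 10 → C3 (MIDI 48).
58 − 48 = 10, so the two pitches are 10 semitones apart.

10 semitones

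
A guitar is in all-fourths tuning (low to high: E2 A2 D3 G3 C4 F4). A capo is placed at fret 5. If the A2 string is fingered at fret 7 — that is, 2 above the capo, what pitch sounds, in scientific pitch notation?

The capo raises the open A2 by 5 semitones to D3; fretting 2 more gives A2 + 5 + 2 = A2 + 7 semitones = E3.

E3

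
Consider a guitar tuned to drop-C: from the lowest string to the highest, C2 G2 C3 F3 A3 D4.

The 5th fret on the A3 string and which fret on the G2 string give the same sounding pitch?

19

Fret 5 on A3 is MIDI 57 + 5 = 62 (D4). On the G2 string (open MIDI 43), that pitch is 62 − 43 = fret 19.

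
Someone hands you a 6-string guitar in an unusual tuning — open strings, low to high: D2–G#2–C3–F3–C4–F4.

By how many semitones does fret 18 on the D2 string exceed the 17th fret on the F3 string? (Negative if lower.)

-14 semitones

D2 at fret 18 → G#3 (MIDI 56); F3 at fret 17 → A#4 (MIDI 70).
56 − 70 = -14, so the two pitches are 14 semitones apart.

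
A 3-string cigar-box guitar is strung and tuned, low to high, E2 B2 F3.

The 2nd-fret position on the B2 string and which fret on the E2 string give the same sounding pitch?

Fret 2 on B2 is MIDI 47 + 2 = 49 (Db3). On the E2 string (open MIDI 40), that pitch is 49 − 40 = fret 9.

9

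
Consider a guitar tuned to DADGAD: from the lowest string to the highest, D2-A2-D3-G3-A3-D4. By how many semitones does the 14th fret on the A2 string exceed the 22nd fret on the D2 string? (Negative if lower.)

-1 semitone

A2 at fret 14 → B3 (MIDI 59); D2 at fret 22 → C4 (MIDI 60).
59 − 60 = -1, so the two pitches are 1 semitone apart.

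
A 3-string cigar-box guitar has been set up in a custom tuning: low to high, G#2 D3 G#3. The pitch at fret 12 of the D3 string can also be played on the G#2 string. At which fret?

Fret 12 on D3 is MIDI 50 + 12 = 62 (D4). On the G#2 string (open MIDI 44), that pitch is 62 − 44 = fret 18.

18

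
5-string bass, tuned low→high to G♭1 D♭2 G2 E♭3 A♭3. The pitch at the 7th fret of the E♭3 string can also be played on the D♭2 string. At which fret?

Fret 7 on E♭3 is MIDI 51 + 7 = 58 (B♭3). On the D♭2 string (open MIDI 37), that pitch is 58 − 37 = fret 21.

21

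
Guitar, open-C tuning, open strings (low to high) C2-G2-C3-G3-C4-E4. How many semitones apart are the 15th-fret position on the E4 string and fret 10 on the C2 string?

33 semitones

E4 at fret 15 → G5 (MIDI 79); C2 at fret 10 → A♯2 (MIDI 46).
79 − 46 = 33, so the two pitches are 33 semitones apart, with G5 the higher.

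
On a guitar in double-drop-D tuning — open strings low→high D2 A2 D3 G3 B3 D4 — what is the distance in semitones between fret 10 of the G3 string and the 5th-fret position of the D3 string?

10 semitones

G3 at fret 10 → F4 (MIDI 65); D3 at fret 5 → G3 (MIDI 55).
65 − 55 = 10, so the two pitches are 10 semitones apart, with F4 the higher.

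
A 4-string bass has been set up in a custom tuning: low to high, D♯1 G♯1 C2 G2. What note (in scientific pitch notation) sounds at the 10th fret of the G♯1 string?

F♯2

Each fret is one semitone, so G♯1 + 10 = F♯2.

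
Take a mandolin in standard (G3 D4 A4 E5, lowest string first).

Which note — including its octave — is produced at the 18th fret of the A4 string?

The open A4 string plus 18 semitones: A–A#–B–C–…–C#–D–D#.
The walk passes from B into C 2 times, so the octave number goes from 4 to 6.
(Equivalently spelled E♭6.)

D♯6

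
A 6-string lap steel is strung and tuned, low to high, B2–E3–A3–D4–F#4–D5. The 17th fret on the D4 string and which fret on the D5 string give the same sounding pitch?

5

D4 at fret 17 is D4 + 17 semitones = G5.
The open D5 string is 12 semitones above the open D4, so the same pitch on the D5 string lies at fret 17 − 12 = 5.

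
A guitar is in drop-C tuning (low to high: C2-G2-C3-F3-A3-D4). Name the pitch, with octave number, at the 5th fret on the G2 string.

C3

The open G2 string plus 5 semitones: G–G#–A–A#–B–C.
The walk passes from B into C once, so the octave number goes from 2 to 3.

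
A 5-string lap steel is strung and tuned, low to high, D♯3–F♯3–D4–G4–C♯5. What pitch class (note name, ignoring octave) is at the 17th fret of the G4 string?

C

Each fret is one semitone, so G4 + 17 = C.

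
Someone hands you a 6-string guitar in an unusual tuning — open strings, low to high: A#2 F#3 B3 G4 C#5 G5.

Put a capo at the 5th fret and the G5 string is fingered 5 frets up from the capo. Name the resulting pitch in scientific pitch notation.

The capo raises the open G5 by 5 semitones to C6; fretting 5 more gives G5 + 5 + 5 = G5 + 10 semitones = F6.

F6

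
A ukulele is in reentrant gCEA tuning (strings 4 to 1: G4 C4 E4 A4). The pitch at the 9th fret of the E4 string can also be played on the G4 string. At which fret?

E4 at fret 9 is E4 + 9 semitones = C#5.
The open G4 string is 3 semitones above the open E4, so the same pitch on the G4 string lies at fret 9 − 3 = 6.

6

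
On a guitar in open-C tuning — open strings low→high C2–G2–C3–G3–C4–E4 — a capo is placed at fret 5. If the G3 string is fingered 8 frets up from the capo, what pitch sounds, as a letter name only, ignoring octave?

G♯

The capo raises the open G3 by 5 semitones to C4; fretting 8 more gives G3 + 5 + 8 = G3 + 13 semitones, landing on G♯.
(Also written A♭.)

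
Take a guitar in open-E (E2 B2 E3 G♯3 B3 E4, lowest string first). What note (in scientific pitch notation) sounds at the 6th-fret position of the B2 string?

B2 is MIDI 47. Adding 6 gives 53, which is F3.

F3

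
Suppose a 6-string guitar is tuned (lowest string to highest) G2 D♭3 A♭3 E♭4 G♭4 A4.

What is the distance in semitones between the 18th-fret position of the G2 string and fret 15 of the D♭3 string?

3 semitones

G2 at fret 18 → D♭4 (MIDI 61); D♭3 at fret 15 → E4 (MIDI 64).
61 − 64 = -3, so the two pitches are 3 semitones apart, with E4 the higher.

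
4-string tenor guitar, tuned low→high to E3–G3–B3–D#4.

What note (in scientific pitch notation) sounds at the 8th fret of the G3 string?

D#4

Each fret is one semitone, so G3 + 8 = D#4.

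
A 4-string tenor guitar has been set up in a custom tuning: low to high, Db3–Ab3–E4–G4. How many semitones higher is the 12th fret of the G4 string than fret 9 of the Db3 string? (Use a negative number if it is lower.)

G4 at fret 12 → G5 (MIDI 79); Db3 at fret 9 → Bb3 (MIDI 58).
79 − 58 = 21, so the two pitches are 21 semitones apart.

21 semitones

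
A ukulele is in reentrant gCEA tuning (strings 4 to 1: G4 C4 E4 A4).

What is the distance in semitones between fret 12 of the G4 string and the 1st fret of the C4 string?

G4 at fret 12 → G5 (MIDI 79); C4 at fret 1 → C#4 (MIDI 61).
79 − 61 = 18, so the two pitches are 18 semitones apart, with G5 the higher.

18 semitones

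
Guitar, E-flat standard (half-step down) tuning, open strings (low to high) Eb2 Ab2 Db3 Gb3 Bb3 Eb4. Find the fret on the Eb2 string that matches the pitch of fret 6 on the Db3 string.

Db3 at fret 6 is Db3 + 6 semitones = G3.
The open Eb2 string is 10 semitones below the open Db3, so the same pitch on the Eb2 string lies at fret 6 + 10 = 16.

16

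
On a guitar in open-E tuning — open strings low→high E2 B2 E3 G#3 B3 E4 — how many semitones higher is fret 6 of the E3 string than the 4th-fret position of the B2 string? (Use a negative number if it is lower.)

7 semitones

E3 at fret 6 → A#3 (MIDI 58); B2 at fret 4 → D#3 (MIDI 51).
58 − 51 = 7, so the two pitches are 7 semitones apart.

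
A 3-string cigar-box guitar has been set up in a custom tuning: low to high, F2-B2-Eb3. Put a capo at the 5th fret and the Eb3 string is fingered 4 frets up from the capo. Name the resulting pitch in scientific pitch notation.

C4

The capo raises the open Eb3 by 5 semitones to Ab3; fretting 4 more gives Eb3 + 5 + 4 = Eb3 + 9 semitones = C4.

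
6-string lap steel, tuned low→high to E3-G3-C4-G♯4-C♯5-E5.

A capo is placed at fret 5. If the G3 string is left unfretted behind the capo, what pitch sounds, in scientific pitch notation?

The capo raises the open G3 by 5 semitones to C4; fretting 0 more gives G3 + 5 + 0 = G3 + 5 semitones = C4.

C4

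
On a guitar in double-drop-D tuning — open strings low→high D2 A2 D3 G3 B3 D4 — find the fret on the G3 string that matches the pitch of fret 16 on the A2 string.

A2 at fret 16 is A2 + 16 semitones = C#4.
The open G3 string is 10 semitones above the open A2, so the same pitch on the G3 string lies at fret 16 − 10 = 6.

6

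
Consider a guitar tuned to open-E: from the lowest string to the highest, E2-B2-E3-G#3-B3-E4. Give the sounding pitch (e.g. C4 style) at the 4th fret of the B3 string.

The open B3 string plus 4 semitones: B–C–C#–D–D#.
The walk passes from B into C once, so the octave number goes from 3 to 4.
(Equivalently spelled Eb4.)

D#4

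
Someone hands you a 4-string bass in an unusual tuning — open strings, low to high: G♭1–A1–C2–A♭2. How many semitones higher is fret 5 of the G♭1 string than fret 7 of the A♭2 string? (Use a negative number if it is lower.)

G♭1 at fret 5 → B1 (MIDI 35); A♭2 at fret 7 → E♭3 (MIDI 51).
35 − 51 = -16, so the two pitches are 16 semitones apart.

-16 semitones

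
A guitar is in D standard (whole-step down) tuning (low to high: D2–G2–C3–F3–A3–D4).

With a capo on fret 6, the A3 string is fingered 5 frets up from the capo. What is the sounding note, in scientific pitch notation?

The capo raises the open A3 by 6 semitones to D#4; fretting 5 more gives A3 + 6 + 5 = A3 + 11 semitones = G#4.
(Also written Ab.)

G#4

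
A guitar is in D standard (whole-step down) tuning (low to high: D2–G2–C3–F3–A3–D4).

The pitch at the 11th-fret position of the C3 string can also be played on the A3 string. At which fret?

C3 at fret 11 is C3 + 11 semitones = B3.
The open A3 string is 9 semitones above the open C3, so the same pitch on the A3 string lies at fret 11 − 9 = 2.

2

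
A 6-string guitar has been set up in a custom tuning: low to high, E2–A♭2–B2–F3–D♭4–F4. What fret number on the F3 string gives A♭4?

15

A♭4 is 15 semitones above the open F3 (F–Gb–G–Ab–…–Gb–G–Ab), so it sits at fret 15.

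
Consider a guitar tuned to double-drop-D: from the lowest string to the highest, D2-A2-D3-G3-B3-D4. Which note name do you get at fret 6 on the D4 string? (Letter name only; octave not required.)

G♯

D4 is MIDI 62. Adding 6 gives 68; 68 mod 12 = 8, i.e. G♯.
(Equivalently spelled A♭.)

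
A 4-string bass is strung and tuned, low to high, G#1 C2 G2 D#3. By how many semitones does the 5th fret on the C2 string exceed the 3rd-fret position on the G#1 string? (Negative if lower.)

C2 at fret 5 → F2 (MIDI 41); G#1 at fret 3 → B1 (MIDI 35).
41 − 35 = 6, so the two pitches are 6 semitones apart.

6 semitones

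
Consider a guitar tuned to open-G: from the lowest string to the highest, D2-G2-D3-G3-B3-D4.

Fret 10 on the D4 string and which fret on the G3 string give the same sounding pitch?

17

D4 at fret 10 is D4 + 10 semitones = C5.
The open G3 string is 7 semitones below the open D4, so the same pitch on the G3 string lies at fret 10 + 7 = 17.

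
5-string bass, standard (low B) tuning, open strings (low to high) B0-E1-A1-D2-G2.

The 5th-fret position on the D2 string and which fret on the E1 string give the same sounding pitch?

Fret 5 on D2 is MIDI 38 + 5 = 43 (G2). On the E1 string (open MIDI 28), that pitch is 43 − 28 = fret 15.

15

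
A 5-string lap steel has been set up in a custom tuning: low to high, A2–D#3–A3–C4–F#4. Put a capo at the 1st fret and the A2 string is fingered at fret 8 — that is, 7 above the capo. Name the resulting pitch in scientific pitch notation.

The capo raises the open A2 by 1 semitone to A#2; fretting 7 more gives A2 + 1 + 7 = A2 + 8 semitones = F3.

F3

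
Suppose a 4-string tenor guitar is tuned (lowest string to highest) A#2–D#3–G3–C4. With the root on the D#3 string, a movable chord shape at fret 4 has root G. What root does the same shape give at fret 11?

D

Moving from fret 4 to fret 11 shifts the root by 7 semitones.
G up 7 semitones is D.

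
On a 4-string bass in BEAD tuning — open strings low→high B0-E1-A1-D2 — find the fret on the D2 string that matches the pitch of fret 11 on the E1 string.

E1 at fret 11 is E1 + 11 semitones = D♯2.
The open D2 string is 10 semitones above the open E1, so the same pitch on the D2 string lies at fret 11 − 10 = 1.

1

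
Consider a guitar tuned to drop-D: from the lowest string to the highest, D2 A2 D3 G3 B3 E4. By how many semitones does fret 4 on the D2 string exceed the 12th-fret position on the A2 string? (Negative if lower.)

-15 semitones

D2 at fret 4 → F♯2 (MIDI 42); A2 at fret 12 → A3 (MIDI 57).
42 − 57 = -15, so the two pitches are 15 semitones apart.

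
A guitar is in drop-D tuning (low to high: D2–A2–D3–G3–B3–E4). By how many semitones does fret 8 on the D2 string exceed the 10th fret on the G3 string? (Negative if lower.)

-19 semitones

D2 at fret 8 → A#2 (MIDI 46); G3 at fret 10 → F4 (MIDI 65).
46 − 65 = -19, so the two pitches are 19 semitones apart.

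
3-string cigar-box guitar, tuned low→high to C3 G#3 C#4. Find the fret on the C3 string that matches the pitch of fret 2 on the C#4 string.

15

Fret 2 on C#4 is MIDI 61 + 2 = 63 (D#4). On the C3 string (open MIDI 48), that pitch is 63 − 48 = fret 15.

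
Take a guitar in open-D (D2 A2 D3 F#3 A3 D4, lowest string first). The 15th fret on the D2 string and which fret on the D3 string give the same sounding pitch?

3

Fret 15 on D2 is MIDI 38 + 15 = 53 (F3). On the D3 string (open MIDI 50), that pitch is 53 − 50 = fret 3.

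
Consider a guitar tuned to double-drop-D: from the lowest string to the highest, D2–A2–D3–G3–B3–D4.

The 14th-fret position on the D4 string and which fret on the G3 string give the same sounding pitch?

Fret 14 on D4 is MIDI 62 + 14 = 76 (E5). On the G3 string (open MIDI 55), that pitch is 76 − 55 = fret 21.

21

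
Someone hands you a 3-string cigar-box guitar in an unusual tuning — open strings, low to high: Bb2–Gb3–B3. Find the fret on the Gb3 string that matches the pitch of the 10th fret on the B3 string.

15

Fret 10 on B3 is MIDI 59 + 10 = 69 (A4). On the Gb3 string (open MIDI 54), that pitch is 69 − 54 = fret 15.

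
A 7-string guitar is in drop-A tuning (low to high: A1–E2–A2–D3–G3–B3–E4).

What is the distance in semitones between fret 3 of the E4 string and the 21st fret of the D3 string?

4 semitones

E4 at fret 3 → G4 (MIDI 67); D3 at fret 21 → B4 (MIDI 71).
67 − 71 = -4, so the two pitches are 4 semitones apart, with B4 the higher.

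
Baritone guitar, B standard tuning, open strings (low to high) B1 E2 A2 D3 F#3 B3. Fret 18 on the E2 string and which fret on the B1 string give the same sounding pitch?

23

Fret 18 on E2 is MIDI 40 + 18 = 58 (A#3). On the B1 string (open MIDI 35), that pitch is 58 − 35 = fret 23.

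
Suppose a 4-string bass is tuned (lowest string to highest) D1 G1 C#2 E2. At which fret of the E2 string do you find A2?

A2 is 5 semitones above the open E2 (E–F–F#–G–G#–A), so it sits at fret 5.

5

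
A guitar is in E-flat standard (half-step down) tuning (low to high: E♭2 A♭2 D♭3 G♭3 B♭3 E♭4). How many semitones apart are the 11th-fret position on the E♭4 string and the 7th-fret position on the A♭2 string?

E♭4 at fret 11 → D5 (MIDI 74); A♭2 at fret 7 → E♭3 (MIDI 51).
74 − 51 = 23, so the two pitches are 23 semitones apart, with D5 the higher.

23 semitones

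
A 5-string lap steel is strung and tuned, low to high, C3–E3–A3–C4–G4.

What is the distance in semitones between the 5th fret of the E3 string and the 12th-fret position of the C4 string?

15 semitones

E3 at fret 5 → A3 (MIDI 57); C4 at fret 12 → C5 (MIDI 72).
57 − 72 = -15, so the two pitches are 15 semitones apart, with C5 the higher.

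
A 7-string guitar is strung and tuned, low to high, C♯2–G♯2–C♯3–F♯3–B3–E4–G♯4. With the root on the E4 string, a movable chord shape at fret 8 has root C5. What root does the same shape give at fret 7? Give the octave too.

Moving from fret 8 to fret 7 shifts the root by -1 semitone.
C5 down 1 semitone is B4.

B4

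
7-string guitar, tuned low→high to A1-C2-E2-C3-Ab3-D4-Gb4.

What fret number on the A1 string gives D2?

5

D2 is 5 semitones above the open A1 (A–Bb–B–C–Db–D), so it sits at fret 5.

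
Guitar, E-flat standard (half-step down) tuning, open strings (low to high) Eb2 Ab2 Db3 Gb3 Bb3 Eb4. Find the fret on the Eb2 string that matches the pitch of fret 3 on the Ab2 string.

8

Ab2 at fret 3 is Ab2 + 3 semitones = B2.
The open Eb2 string is 5 semitones below the open Ab2, so the same pitch on the Eb2 string lies at fret 3 + 5 = 8.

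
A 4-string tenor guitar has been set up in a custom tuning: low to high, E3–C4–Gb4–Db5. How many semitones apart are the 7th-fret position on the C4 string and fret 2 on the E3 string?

C4 at fret 7 → G4 (MIDI 67); E3 at fret 2 → Gb3 (MIDI 54).
67 − 54 = 13, so the two pitches are 13 semitones apart, with G4 the higher.

13 semitones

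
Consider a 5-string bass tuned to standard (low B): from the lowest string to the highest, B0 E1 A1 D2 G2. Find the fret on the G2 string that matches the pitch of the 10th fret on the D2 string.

5

D2 at fret 10 is D2 + 10 semitones = C3.
The open G2 string is 5 semitones above the open D2, so the same pitch on the G2 string lies at fret 10 − 5 = 5.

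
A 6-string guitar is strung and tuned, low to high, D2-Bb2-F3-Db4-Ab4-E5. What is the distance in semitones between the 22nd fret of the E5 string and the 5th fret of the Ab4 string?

25 semitones

E5 at fret 22 → D7 (MIDI 98); Ab4 at fret 5 → Db5 (MIDI 73).
98 − 73 = 25, so the two pitches are 25 semitones apart, with D7 the higher.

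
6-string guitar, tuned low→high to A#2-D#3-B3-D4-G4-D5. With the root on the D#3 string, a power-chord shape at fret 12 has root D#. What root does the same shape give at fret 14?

Moving from fret 12 to fret 14 shifts the root by 2 semitones.
D# up 2 semitones is F.

F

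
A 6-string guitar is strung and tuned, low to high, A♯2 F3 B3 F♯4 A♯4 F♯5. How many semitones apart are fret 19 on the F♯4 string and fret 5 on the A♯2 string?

34 semitones

F♯4 at fret 19 → C♯6 (MIDI 85); A♯2 at fret 5 → D♯3 (MIDI 51).
85 − 51 = 34, so the two pitches are 34 semitones apart, with C♯6 the higher.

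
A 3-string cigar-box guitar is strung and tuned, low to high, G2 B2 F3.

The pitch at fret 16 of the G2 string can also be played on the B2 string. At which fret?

G2 at fret 16 is G2 + 16 semitones = B3.
The open B2 string is 4 semitones above the open G2, so the same pitch on the B2 string lies at fret 16 − 4 = 12.

12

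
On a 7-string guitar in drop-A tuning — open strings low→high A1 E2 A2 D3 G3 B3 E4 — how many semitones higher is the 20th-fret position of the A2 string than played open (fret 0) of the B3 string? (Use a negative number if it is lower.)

A2 at fret 20 → F4 (MIDI 65); B3 at fret 0 → B3 (MIDI 59).
65 − 59 = 6, so the two pitches are 6 semitones apart.

6 semitones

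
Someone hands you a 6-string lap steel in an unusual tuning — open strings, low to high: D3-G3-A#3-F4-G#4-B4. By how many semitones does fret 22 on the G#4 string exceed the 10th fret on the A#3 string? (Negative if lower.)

G#4 at fret 22 → F#6 (MIDI 90); A#3 at fret 10 → G#4 (MIDI 68).
90 − 68 = 22, so the two pitches are 22 semitones apart.

22 semitones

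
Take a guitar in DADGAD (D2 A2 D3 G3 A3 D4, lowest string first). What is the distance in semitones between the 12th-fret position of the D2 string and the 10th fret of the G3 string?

D2 at fret 12 → D3 (MIDI 50); G3 at fret 10 → F4 (MIDI 65).
50 − 65 = -15, so the two pitches are 15 semitones apart, with F4 the higher.

15 semitones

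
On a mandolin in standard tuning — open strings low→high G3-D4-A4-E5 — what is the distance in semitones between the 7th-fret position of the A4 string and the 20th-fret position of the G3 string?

A4 at fret 7 → E5 (MIDI 76); G3 at fret 20 → D♯5 (MIDI 75).
76 − 75 = 1, so the two pitches are 1 semitone apart, with E5 the higher.

1 semitone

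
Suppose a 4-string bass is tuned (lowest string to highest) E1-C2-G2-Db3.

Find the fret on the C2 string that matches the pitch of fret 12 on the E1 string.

Fret 12 on E1 is MIDI 28 + 12 = 40 (E2). On the C2 string (open MIDI 36), that pitch is 40 − 36 = fret 4.

4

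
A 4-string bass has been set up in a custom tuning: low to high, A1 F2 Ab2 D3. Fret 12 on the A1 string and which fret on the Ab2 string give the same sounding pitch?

Fret 12 on A1 is MIDI 33 + 12 = 45 (A2). On the Ab2 string (open MIDI 44), that pitch is 45 − 44 = fret 1.

1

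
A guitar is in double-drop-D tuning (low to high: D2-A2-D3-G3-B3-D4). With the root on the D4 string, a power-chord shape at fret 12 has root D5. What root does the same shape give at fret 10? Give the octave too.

Moving from fret 12 to fret 10 shifts the root by -2 semitones.
D5 down 2 semitones is C5.

C5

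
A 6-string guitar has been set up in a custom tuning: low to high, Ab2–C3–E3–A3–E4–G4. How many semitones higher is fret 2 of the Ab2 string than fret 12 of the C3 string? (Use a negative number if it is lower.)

-14 semitones

Ab2 at fret 2 → Bb2 (MIDI 46); C3 at fret 12 → C4 (MIDI 60).
46 − 60 = -14, so the two pitches are 14 semitones apart.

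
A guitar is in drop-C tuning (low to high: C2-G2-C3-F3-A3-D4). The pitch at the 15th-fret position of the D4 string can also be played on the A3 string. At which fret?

20

D4 at fret 15 is D4 + 15 semitones = F5.
The open A3 string is 5 semitones below the open D4, so the same pitch on the A3 string lies at fret 15 + 5 = 20.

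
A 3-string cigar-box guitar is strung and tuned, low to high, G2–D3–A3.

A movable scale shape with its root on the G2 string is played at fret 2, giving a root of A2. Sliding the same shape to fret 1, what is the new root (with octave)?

Moving from fret 2 to fret 1 shifts the root by -1 semitone.
A2 down 1 semitone is Ab2.

Ab2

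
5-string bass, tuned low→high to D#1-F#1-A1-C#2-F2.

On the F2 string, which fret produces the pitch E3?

E3 is 11 semitones above the open F2 (F–F#–G–G#–…–D–D#–E), so it sits at fret 11.

11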